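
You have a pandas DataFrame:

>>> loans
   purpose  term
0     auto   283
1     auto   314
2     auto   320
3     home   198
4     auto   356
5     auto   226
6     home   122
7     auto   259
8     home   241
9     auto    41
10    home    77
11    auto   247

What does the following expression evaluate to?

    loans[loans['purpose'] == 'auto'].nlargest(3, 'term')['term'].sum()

990

filter rows where purpose == 'auto':
   purpose  term
0     auto   283
1     auto   314
2     auto   320
4     auto   356
5     auto   226
7     auto   259
9     auto    41
11    auto   247
take 3 rows with largest term:
  purpose  term
4    auto   356
2    auto   320
1    auto   314
Hence 990.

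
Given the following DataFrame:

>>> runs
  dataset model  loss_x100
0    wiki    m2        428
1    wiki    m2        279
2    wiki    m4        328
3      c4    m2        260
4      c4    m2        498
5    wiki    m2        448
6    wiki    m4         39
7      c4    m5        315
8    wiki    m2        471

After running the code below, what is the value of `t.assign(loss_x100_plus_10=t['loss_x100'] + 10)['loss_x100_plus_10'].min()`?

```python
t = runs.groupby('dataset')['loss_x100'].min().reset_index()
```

group by dataset, min of loss_x100:
dataset
c4      260
wiki     39
Name: loss_x100, dtype: int64
reset_index():
  dataset  loss_x100
0      c4        260
1    wiki         39
add column loss_x100_plus_10 = t['loss_x100'] + 10:
  dataset  loss_x100  loss_x100_plus_10
0      c4        260                270
1    wiki         39                 49
min of column 'loss_x100_plus_10' → 49

49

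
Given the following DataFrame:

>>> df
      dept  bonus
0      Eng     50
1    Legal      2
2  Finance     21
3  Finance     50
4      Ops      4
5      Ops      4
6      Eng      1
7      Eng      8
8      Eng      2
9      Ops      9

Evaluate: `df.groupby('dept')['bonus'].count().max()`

group by dept, count of bonus:
dept
Eng        4
Finance    2
Legal      1
Ops        3
Name: bonus, dtype: int64

4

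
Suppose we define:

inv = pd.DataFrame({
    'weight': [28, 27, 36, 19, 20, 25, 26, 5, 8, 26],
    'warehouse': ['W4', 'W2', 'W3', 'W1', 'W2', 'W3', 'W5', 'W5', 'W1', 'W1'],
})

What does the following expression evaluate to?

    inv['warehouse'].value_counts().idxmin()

value_counts of warehouse:
warehouse
W1    3
W2    2
W3    2
W5    2
W4    1
Name: count, dtype: int64

W4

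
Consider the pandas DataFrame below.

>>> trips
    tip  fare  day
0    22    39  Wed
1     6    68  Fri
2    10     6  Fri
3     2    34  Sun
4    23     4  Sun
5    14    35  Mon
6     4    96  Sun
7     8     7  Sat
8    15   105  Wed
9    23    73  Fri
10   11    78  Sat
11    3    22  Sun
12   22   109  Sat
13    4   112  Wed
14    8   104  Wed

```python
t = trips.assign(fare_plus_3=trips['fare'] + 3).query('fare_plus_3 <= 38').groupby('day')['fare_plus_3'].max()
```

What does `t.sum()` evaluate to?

94

add column fare_plus_3 = trips['fare'] + 3:
    tip  fare  day  fare_plus_3
0    22    39  Wed           42
1     6    68  Fri           71
2    10     6  Fri            9
3     2    34  Sun           37
4    23     4  Sun            7
5    14    35  Mon           38
6     4    96  Sun           99
7     8     7  Sat           10
8    15   105  Wed          108
9    23    73  Fri           76
10   11    78  Sat           81
11    3    22  Sun           25
12   22   109  Sat          112
13    4   112  Wed          115
14    8   104  Wed          107
filter rows where fare_plus_3 <= 38:
    tip  fare  day  fare_plus_3
2    10     6  Fri            9
3     2    34  Sun           37
4    23     4  Sun            7
5    14    35  Mon           38
7     8     7  Sat           10
11    3    22  Sun           25
group by day, max of fare_plus_3:
day
Fri     9
Mon    38
Sat    10
Sun    37
Name: fare_plus_3, dtype: int64
Taking the sum of the resulting series gives 94.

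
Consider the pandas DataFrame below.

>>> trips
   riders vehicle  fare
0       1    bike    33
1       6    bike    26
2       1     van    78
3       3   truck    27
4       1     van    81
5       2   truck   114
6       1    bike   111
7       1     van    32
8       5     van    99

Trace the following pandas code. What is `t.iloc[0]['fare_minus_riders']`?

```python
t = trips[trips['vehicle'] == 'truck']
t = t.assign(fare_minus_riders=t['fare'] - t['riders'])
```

24

filter rows where vehicle == 'truck':
   riders vehicle  fare
3       3   truck    27
5       2   truck   114
add column fare_minus_riders = t['fare'] - t['riders']:
   riders vehicle  fare  fare_minus_riders
3       3   truck    27                 24
5       2   truck   114                112
Reading off the value at position 0, column 'fare_minus_riders', we get 24.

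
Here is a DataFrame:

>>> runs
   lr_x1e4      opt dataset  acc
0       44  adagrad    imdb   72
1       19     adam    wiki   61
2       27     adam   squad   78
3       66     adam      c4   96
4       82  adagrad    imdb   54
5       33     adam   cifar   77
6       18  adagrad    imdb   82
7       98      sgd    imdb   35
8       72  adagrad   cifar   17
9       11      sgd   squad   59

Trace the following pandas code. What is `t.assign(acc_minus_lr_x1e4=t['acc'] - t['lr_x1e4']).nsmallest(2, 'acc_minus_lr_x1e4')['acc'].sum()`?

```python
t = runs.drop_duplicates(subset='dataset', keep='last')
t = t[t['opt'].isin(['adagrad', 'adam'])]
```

113

drop duplicate dataset (keep=last):
   lr_x1e4      opt dataset  acc
1       19     adam    wiki   61
3       66     adam      c4   96
7       98      sgd    imdb   35
8       72  adagrad   cifar   17
9       11      sgd   squad   59
filter rows where opt in ['adagrad', 'adam']:
   lr_x1e4      opt dataset  acc
1       19     adam    wiki   61
3       66     adam      c4   96
8       72  adagrad   cifar   17
add column acc_minus_lr_x1e4 = t['acc'] - t['lr_x1e4']:
   lr_x1e4      opt dataset  acc  acc_minus_lr_x1e4
1       19     adam    wiki   61                 42
3       66     adam      c4   96                 30
8       72  adagrad   cifar   17                -55
take 2 rows with smallest acc_minus_lr_x1e4:
   lr_x1e4      opt dataset  acc  acc_minus_lr_x1e4
8       72  adagrad   cifar   17                -55
3       66     adam      c4   96                 30
The sum of column 'acc' is 113.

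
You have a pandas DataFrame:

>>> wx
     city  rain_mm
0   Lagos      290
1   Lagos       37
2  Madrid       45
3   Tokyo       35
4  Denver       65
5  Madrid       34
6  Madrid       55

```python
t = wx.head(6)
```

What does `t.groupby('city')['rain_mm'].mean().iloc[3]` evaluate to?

35.0

take first 6 rows:
     city  rain_mm
0   Lagos      290
1   Lagos       37
2  Madrid       45
3   Tokyo       35
4  Denver       65
5  Madrid       34
group by city, mean of rain_mm:
city
Denver     65.0
Lagos     163.5
Madrid     39.5
Tokyo      35.0
Name: rain_mm, dtype: float64
value at position 3 → 35.0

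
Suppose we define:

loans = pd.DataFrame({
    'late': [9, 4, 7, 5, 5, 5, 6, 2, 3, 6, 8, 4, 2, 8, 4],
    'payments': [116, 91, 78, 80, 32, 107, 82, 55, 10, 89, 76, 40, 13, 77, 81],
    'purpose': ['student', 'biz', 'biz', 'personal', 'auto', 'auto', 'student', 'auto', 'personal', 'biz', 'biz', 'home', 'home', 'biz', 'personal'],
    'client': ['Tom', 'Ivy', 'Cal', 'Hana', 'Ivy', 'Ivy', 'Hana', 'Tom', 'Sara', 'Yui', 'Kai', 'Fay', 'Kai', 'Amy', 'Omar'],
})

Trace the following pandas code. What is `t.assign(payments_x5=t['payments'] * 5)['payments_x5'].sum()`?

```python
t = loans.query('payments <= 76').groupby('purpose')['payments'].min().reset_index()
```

655

filter rows where payments <= 76:
    late  payments   purpose client
4      5        32      auto    Ivy
7      2        55      auto    Tom
8      3        10  personal   Sara
10     8        76       biz    Kai
11     4        40      home    Fay
12     2        13      home    Kai
group by purpose, min of payments:
purpose
auto        32
biz         76
home        13
personal    10
Name: payments, dtype: int64
reset_index():
    purpose  payments
0      auto        32
1       biz        76
2      home        13
3  personal        10
add column payments_x5 = t['payments'] * 5:
    purpose  payments  payments_x5
0      auto        32          160
1       biz        76          380
2      home        13           65
3  personal        10           50
Then the sum of column 'payments_x5': 655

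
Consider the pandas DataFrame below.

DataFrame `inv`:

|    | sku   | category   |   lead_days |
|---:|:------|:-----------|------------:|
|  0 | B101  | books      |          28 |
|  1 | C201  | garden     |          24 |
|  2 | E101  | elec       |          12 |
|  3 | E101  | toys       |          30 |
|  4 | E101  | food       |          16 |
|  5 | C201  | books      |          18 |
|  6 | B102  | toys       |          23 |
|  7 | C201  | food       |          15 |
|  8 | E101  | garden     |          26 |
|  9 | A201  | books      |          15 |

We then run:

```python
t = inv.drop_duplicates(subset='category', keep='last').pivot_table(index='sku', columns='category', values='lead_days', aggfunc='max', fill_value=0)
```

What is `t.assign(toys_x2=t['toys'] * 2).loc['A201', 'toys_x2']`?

drop duplicate category (keep=last):
    sku category  lead_days
2  E101     elec         12
6  B102     toys         23
7  C201     food         15
8  E101   garden         26
9  A201    books         15
pivot: rows=sku, cols=category, max(lead_days):
category  books  elec  food  garden  toys
sku                                      
A201         15     0     0       0     0
B102          0     0     0       0    23
C201          0     0    15       0     0
E101          0    12     0      26     0
add column toys_x2 = t['toys'] * 2:
category  books  elec  food  garden  toys  toys_x2
sku                                               
A201         15     0     0       0     0        0
B102          0     0     0       0    23       46
C201          0     0    15       0     0        0
E101          0    12     0      26     0        0
So loc['A201', 'toys_x2'] = 0.

0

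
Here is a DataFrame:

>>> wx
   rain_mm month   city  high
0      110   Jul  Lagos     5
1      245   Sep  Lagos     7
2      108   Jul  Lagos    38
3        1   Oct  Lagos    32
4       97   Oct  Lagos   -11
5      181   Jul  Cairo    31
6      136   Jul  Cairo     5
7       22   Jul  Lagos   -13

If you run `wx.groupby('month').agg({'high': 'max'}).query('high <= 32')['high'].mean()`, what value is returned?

19.5

group by month, max of high:
       high
month      
Jul      38
Oct      32
Sep       7
filter rows where high <= 32:
       high
month      
Oct      32
Sep       7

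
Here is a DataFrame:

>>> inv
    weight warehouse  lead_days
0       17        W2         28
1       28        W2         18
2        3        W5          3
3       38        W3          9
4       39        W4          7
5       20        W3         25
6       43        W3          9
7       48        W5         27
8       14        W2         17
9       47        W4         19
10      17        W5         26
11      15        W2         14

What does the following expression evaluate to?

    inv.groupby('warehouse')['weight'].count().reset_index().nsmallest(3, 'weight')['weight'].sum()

group by warehouse, count of weight:
warehouse
W2    4
W3    3
W4    2
W5    3
Name: weight, dtype: int64
reset_index():
  warehouse  weight
0        W2       4
1        W3       3
2        W4       2
3        W5       3
take 3 rows with smallest weight:
  warehouse  weight
2        W4       2
1        W3       3
3        W5       3
Then the sum of column 'weight': 8

8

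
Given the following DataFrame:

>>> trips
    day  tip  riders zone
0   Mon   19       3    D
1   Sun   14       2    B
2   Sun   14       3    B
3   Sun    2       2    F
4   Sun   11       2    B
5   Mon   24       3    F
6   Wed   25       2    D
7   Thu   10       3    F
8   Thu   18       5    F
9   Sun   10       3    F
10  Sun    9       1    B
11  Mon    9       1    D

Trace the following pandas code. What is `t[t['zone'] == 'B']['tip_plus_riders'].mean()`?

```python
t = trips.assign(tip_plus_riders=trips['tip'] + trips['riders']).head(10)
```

add column tip_plus_riders = trips['tip'] + trips['riders']:
    day  tip  riders zone  tip_plus_riders
0   Mon   19       3    D               22
1   Sun   14       2    B               16
2   Sun   14       3    B               17
3   Sun    2       2    F                4
4   Sun   11       2    B               13
5   Mon   24       3    F               27
6   Wed   25       2    D               27
7   Thu   10       3    F               13
8   Thu   18       5    F               23
9   Sun   10       3    F               13
10  Sun    9       1    B               10
11  Mon    9       1    D               10
take first 10 rows:
   day  tip  riders zone  tip_plus_riders
0  Mon   19       3    D               22
1  Sun   14       2    B               16
2  Sun   14       3    B               17
3  Sun    2       2    F                4
4  Sun   11       2    B               13
5  Mon   24       3    F               27
6  Wed   25       2    D               27
7  Thu   10       3    F               13
8  Thu   18       5    F               23
9  Sun   10       3    F               13
filter rows where zone == 'B':
   day  tip  riders zone  tip_plus_riders
1  Sun   14       2    B               16
2  Sun   14       3    B               17
4  Sun   11       2    B               13
Taking the mean of column 'tip_plus_riders' gives 15.3333333333.

15.3333333333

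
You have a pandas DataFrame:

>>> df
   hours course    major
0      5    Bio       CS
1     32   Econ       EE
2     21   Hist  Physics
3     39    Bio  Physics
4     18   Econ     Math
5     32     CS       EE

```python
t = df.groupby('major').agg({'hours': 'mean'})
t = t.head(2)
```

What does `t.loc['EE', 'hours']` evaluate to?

32.0

group by major, mean of hours:
         hours
major         
CS         5.0
EE        32.0
Math      18.0
Physics   30.0
take first 2 rows:
       hours
major       
CS       5.0
EE      32.0
Finally, value at row 'EE', column 'hours' = 32.0.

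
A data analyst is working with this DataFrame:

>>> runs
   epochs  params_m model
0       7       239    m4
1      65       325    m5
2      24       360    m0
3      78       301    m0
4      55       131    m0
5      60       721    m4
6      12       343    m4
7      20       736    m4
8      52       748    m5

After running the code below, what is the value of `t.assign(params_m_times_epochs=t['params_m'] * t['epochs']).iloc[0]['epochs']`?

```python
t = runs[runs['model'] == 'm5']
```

filter rows where model == 'm5':
   epochs  params_m model
1      65       325    m5
8      52       748    m5
add column params_m_times_epochs = t['params_m'] * t['epochs']:
   epochs  params_m model  params_m_times_epochs
1      65       325    m5                  21125
8      52       748    m5                  38896
So iloc[0]['epochs'] = 65.

65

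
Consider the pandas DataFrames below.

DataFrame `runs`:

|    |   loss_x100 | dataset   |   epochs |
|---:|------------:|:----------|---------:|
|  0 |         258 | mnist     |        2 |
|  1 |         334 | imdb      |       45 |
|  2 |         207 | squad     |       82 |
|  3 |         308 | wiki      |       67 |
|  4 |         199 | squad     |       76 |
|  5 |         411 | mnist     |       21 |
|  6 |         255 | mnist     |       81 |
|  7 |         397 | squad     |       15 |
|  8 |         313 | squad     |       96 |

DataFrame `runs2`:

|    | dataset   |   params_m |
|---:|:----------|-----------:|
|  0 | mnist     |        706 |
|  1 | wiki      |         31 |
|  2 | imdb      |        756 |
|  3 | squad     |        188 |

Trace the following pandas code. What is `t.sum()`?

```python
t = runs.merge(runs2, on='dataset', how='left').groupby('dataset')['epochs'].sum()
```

485

merge on 'dataset' (how='left') → 9 rows:
   loss_x100 dataset  epochs  params_m
0        258   mnist       2       706
1        334    imdb      45       756
2        207   squad      82       188
3        308    wiki      67        31
4        199   squad      76       188
5        411   mnist      21       706
6        255   mnist      81       706
7        397   squad      15       188
8        313   squad      96       188
group by dataset, sum of epochs:
dataset
imdb      45
mnist    104
squad    269
wiki      67
Name: epochs, dtype: int64
Then the sum of the resulting series: 485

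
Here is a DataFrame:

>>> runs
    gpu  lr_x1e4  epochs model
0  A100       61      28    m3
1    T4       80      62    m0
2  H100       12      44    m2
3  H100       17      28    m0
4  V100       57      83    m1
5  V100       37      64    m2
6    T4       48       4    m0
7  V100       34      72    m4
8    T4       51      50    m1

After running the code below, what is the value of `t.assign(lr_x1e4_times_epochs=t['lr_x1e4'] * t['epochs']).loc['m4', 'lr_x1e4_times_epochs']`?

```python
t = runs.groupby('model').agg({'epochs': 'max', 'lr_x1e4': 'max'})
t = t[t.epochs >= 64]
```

group by model: max(epochs), max(lr_x1e4):
       epochs  lr_x1e4
model                 
m0         62       80
m1         83       57
m2         64       37
m3         28       61
m4         72       34
filter rows where epochs >= 64:
       epochs  lr_x1e4
model                 
m1         83       57
m2         64       37
m4         72       34
add column lr_x1e4_times_epochs = t['lr_x1e4'] * t['epochs']:
       epochs  lr_x1e4  lr_x1e4_times_epochs
model                                       
m1         83       57                  4731
m2         64       37                  2368
m4         72       34                  2448

2448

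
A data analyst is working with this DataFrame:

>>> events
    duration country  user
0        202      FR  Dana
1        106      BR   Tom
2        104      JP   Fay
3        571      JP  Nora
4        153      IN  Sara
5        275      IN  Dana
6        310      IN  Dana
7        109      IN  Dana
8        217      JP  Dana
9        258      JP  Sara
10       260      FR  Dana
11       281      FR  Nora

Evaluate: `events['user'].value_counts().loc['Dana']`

6

value_counts of user:
user
Dana    6
Nora    2
Sara    2
Tom     1
Fay     1
Name: count, dtype: int64
The value at index 'Dana' is 6.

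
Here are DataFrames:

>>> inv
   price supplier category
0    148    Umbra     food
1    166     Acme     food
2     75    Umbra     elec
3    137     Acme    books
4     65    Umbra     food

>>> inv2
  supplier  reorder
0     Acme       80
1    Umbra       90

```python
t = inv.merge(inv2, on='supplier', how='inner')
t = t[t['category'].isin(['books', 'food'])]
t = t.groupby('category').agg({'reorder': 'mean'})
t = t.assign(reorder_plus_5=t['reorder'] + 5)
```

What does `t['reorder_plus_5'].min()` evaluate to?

merge on 'supplier' (how='inner') → 5 rows:
   price supplier category  reorder
0    148    Umbra     food       90
1    166     Acme     food       80
2     75    Umbra     elec       90
3    137     Acme    books       80
4     65    Umbra     food       90
filter rows where category in ['books', 'food']:
   price supplier category  reorder
0    148    Umbra     food       90
1    166     Acme     food       80
3    137     Acme    books       80
4     65    Umbra     food       90
group by category, mean of reorder:
            reorder
category           
books     80.000000
food      86.666667
add column reorder_plus_5 = t['reorder'] + 5:
            reorder  reorder_plus_5
category                           
books     80.000000       85.000000
food      86.666667       91.666667
Taking the min of column 'reorder_plus_5' gives 85.0.

85.0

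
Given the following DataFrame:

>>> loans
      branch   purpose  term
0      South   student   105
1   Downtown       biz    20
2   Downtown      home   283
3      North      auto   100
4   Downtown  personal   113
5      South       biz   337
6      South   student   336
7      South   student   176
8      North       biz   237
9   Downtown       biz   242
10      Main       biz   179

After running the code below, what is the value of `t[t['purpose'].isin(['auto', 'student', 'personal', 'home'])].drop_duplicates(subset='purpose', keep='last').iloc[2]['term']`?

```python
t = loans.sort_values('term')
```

sort by term:
      branch   purpose  term
1   Downtown       biz    20
3      North      auto   100
0      South   student   105
4   Downtown  personal   113
7      South   student   176
10      Main       biz   179
8      North       biz   237
9   Downtown       biz   242
2   Downtown      home   283
6      South   student   336
5      South       biz   337
filter rows where purpose in ['auto', 'student', 'personal', 'home']:
     branch   purpose  term
3     North      auto   100
0     South   student   105
4  Downtown  personal   113
7     South   student   176
2  Downtown      home   283
6     South   student   336
drop duplicate purpose (keep=last):
     branch   purpose  term
3     North      auto   100
4  Downtown  personal   113
2  Downtown      home   283
6     South   student   336

283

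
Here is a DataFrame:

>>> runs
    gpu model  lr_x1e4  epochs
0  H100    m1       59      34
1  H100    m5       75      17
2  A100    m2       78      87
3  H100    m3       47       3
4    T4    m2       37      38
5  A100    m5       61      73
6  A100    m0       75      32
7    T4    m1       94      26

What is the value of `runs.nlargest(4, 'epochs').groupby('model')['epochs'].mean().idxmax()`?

take 4 rows with largest epochs:
    gpu model  lr_x1e4  epochs
2  A100    m2       78      87
5  A100    m5       61      73
4    T4    m2       37      38
0  H100    m1       59      34
group by model, mean of epochs:
model
m1    34.0
m2    62.5
m5    73.0
Name: epochs, dtype: float64
label with the largest value → m5

m5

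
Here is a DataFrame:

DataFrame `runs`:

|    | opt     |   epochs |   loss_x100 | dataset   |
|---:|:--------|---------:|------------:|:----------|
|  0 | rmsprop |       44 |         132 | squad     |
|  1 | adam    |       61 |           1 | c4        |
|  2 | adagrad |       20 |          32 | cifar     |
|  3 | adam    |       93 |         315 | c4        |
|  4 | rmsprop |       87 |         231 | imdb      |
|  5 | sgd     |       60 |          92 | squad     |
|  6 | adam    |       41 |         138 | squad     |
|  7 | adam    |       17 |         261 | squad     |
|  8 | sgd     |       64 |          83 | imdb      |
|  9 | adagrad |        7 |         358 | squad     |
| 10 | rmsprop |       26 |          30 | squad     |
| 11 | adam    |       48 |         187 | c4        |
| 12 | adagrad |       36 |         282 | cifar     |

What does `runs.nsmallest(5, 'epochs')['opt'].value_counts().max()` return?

take 5 rows with smallest epochs:
        opt  epochs  loss_x100 dataset
9   adagrad       7        358   squad
7      adam      17        261   squad
2   adagrad      20         32   cifar
10  rmsprop      26         30   squad
12  adagrad      36        282   cifar
value_counts of opt:
opt
adagrad    3
adam       1
rmsprop    1
Name: count, dtype: int64
Taking the max of the resulting series gives 3.

3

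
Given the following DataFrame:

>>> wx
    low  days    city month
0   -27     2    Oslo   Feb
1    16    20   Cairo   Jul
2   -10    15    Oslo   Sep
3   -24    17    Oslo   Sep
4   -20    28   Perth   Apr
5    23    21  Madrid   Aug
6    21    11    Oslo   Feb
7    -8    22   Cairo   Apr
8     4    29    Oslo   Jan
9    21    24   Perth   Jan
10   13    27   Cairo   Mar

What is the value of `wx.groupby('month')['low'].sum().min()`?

-34

group by month, sum of low:
month
Apr   -28
Aug    23
Feb    -6
Jan    25
Jul    16
Mar    13
Sep   -34
Name: low, dtype: int64
Hence -34.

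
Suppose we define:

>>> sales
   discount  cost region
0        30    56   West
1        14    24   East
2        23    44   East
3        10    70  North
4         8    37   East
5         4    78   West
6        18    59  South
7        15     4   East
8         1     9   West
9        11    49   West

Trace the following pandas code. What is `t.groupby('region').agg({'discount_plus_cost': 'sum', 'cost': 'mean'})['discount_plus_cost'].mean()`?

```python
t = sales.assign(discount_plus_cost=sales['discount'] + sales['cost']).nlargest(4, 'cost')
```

108.333333333

add column discount_plus_cost = sales['discount'] + sales['cost']:
   discount  cost region  discount_plus_cost
0        30    56   West                  86
1        14    24   East                  38
2        23    44   East                  67
3        10    70  North                  80
4         8    37   East                  45
5         4    78   West                  82
6        18    59  South                  77
7        15     4   East                  19
8         1     9   West                  10
9        11    49   West                  60
take 4 rows with largest cost:
   discount  cost region  discount_plus_cost
5         4    78   West                  82
3        10    70  North                  80
6        18    59  South                  77
0        30    56   West                  86
group by region: sum(discount_plus_cost), mean(cost):
        discount_plus_cost  cost
region                          
North                   80  70.0
South                   77  59.0
West                   168  67.0
Hence 108.333333333.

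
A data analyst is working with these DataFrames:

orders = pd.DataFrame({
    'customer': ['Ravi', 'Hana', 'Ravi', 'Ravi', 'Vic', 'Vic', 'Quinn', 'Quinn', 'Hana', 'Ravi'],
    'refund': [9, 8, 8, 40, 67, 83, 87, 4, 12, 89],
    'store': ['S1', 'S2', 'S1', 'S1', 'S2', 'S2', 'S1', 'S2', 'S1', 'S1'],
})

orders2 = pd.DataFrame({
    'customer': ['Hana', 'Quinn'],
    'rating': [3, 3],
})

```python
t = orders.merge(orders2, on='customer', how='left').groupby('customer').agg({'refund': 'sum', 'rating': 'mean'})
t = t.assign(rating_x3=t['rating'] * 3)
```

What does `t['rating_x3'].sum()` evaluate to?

merge on 'customer' (how='left') → 10 rows:
  customer  refund store  rating
0     Ravi       9    S1     NaN
1     Hana       8    S2     3.0
2     Ravi       8    S1     NaN
3     Ravi      40    S1     NaN
4      Vic      67    S2     NaN
5      Vic      83    S2     NaN
6    Quinn      87    S1     3.0
7    Quinn       4    S2     3.0
8     Hana      12    S1     3.0
9     Ravi      89    S1     NaN
group by customer: sum(refund), mean(rating):
          refund  rating
customer                
Hana          20     3.0
Quinn         91     3.0
Ravi         146     NaN
Vic          150     NaN
add column rating_x3 = t['rating'] * 3:
          refund  rating  rating_x3
customer                           
Hana          20     3.0        9.0
Quinn         91     3.0        9.0
Ravi         146     NaN        NaN
Vic          150     NaN        NaN
Finally, sum of column 'rating_x3' = 18.0.

18.0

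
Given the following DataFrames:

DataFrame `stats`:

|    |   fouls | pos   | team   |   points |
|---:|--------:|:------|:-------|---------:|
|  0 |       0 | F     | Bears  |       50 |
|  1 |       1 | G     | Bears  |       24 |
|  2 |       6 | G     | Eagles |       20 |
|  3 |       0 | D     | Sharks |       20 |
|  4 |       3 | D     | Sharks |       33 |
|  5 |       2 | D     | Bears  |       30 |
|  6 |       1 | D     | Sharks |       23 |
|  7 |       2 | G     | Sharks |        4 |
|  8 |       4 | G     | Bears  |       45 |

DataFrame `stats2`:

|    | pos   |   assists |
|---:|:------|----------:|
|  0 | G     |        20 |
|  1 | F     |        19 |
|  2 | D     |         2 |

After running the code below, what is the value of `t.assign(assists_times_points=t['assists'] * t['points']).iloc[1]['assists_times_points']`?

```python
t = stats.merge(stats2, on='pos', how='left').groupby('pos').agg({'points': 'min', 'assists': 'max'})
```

merge on 'pos' (how='left') → 9 rows:
   fouls pos    team  points  assists
0      0   F   Bears      50       19
1      1   G   Bears      24       20
2      6   G  Eagles      20       20
3      0   D  Sharks      20        2
4      3   D  Sharks      33        2
5      2   D   Bears      30        2
6      1   D  Sharks      23        2
7      2   G  Sharks       4       20
8      4   G   Bears      45       20
group by pos: min(points), max(assists):
     points  assists
pos                 
D        20        2
F        50       19
G         4       20
add column assists_times_points = t['assists'] * t['points']:
     points  assists  assists_times_points
pos                                       
D        20        2                    40
F        50       19                   950
G         4       20                    80
So iloc[1]['assists_times_points'] = 950.

950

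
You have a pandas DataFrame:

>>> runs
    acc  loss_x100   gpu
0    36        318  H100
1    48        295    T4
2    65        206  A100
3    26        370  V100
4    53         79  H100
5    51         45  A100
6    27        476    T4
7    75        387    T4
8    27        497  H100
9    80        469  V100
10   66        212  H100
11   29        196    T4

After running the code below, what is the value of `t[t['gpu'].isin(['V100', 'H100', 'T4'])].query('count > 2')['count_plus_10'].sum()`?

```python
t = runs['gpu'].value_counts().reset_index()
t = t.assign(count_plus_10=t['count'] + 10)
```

value_counts of gpu:
gpu
H100    4
T4      4
A100    2
V100    2
Name: count, dtype: int64
reset_index():
    gpu  count
0  H100      4
1    T4      4
2  A100      2
3  V100      2
add column count_plus_10 = t['count'] + 10:
    gpu  count  count_plus_10
0  H100      4             14
1    T4      4             14
2  A100      2             12
3  V100      2             12
filter rows where gpu in ['V100', 'H100', 'T4']:
    gpu  count  count_plus_10
0  H100      4             14
1    T4      4             14
3  V100      2             12
filter rows where count > 2:
    gpu  count  count_plus_10
0  H100      4             14
1    T4      4             14
Finally, sum of column 'count_plus_10' = 28.

28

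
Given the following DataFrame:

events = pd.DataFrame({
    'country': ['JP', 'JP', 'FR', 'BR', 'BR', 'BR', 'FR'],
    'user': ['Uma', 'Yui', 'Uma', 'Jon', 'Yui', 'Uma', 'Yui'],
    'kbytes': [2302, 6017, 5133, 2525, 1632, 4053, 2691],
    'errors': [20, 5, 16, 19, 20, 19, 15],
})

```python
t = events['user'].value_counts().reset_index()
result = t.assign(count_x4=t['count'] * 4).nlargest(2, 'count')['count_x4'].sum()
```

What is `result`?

24

value_counts of user:
user
Uma    3
Yui    3
Jon    1
Name: count, dtype: int64
reset_index():
  user  count
0  Uma      3
1  Yui      3
2  Jon      1
add column count_x4 = t['count'] * 4:
  user  count  count_x4
0  Uma      3        12
1  Yui      3        12
2  Jon      1         4
take 2 rows with largest count:
  user  count  count_x4
0  Uma      3        12
1  Yui      3        12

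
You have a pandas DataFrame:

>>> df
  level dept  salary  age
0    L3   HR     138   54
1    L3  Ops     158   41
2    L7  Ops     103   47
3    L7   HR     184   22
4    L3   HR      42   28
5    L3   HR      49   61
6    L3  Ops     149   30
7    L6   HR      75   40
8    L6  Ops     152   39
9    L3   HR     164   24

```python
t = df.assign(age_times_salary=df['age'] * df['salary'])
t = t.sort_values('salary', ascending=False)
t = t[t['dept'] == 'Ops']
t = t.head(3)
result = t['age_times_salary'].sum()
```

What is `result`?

16876

add column age_times_salary = df['age'] * df['salary']:
  level dept  salary  age  age_times_salary
0    L3   HR     138   54              7452
1    L3  Ops     158   41              6478
2    L7  Ops     103   47              4841
3    L7   HR     184   22              4048
4    L3   HR      42   28              1176
5    L3   HR      49   61              2989
6    L3  Ops     149   30              4470
7    L6   HR      75   40              3000
8    L6  Ops     152   39              5928
9    L3   HR     164   24              3936
sort by salary descending:
  level dept  salary  age  age_times_salary
3    L7   HR     184   22              4048
9    L3   HR     164   24              3936
1    L3  Ops     158   41              6478
8    L6  Ops     152   39              5928
6    L3  Ops     149   30              4470
0    L3   HR     138   54              7452
2    L7  Ops     103   47              4841
7    L6   HR      75   40              3000
5    L3   HR      49   61              2989
4    L3   HR      42   28              1176
filter rows where dept == 'Ops':
  level dept  salary  age  age_times_salary
1    L3  Ops     158   41              6478
8    L6  Ops     152   39              5928
6    L3  Ops     149   30              4470
2    L7  Ops     103   47              4841
take first 3 rows:
  level dept  salary  age  age_times_salary
1    L3  Ops     158   41              6478
8    L6  Ops     152   39              5928
6    L3  Ops     149   30              4470
Then the sum of column 'age_times_salary': 16876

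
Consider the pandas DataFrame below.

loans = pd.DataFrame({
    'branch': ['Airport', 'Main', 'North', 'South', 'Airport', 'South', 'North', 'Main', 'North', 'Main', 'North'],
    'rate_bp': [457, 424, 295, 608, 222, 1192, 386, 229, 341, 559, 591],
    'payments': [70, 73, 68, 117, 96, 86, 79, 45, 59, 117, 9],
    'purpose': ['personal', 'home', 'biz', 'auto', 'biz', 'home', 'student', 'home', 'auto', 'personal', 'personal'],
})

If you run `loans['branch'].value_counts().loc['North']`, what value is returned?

value_counts of branch:
branch
North      4
Main       3
Airport    2
South      2
Name: count, dtype: int64
Taking the value at index 'North' gives 4.

4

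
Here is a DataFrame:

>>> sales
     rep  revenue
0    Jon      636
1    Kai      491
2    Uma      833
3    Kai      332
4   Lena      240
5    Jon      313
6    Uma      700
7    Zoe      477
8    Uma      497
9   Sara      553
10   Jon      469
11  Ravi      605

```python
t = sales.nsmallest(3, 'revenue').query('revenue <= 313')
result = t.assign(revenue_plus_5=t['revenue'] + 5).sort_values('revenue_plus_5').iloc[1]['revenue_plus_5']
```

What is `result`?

take 3 rows with smallest revenue:
    rep  revenue
4  Lena      240
5   Jon      313
3   Kai      332
filter rows where revenue <= 313:
    rep  revenue
4  Lena      240
5   Jon      313
add column revenue_plus_5 = t['revenue'] + 5:
    rep  revenue  revenue_plus_5
4  Lena      240             245
5   Jon      313             318
sort by revenue_plus_5:
    rep  revenue  revenue_plus_5
4  Lena      240             245
5   Jon      313             318

318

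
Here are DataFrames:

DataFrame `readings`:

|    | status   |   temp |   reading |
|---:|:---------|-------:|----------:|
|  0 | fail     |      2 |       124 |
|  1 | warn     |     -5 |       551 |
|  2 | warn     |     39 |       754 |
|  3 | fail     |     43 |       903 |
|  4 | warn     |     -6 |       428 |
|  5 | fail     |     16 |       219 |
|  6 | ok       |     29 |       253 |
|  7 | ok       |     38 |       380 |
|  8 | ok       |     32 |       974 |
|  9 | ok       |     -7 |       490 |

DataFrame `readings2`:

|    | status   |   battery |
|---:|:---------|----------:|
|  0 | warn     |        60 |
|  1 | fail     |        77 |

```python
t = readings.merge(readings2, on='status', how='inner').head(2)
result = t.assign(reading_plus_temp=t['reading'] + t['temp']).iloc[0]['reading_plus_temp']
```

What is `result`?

merge on 'status' (how='inner') → 6 rows:
  status  temp  reading  battery
0   fail     2      124       77
1   warn    -5      551       60
2   warn    39      754       60
3   fail    43      903       77
4   warn    -6      428       60
5   fail    16      219       77
take first 2 rows:
  status  temp  reading  battery
0   fail     2      124       77
1   warn    -5      551       60
add column reading_plus_temp = t['reading'] + t['temp']:
  status  temp  reading  battery  reading_plus_temp
0   fail     2      124       77                126
1   warn    -5      551       60                546
The value at position 0, column 'reading_plus_temp' is 126.

126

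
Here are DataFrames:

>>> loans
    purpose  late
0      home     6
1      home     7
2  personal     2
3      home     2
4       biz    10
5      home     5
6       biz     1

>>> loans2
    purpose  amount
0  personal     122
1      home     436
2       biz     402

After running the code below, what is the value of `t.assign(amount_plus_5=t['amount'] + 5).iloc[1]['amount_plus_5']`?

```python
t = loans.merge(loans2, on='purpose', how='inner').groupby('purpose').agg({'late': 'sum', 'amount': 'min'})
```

merge on 'purpose' (how='inner') → 7 rows:
    purpose  late  amount
0      home     6     436
1      home     7     436
2  personal     2     122
3      home     2     436
4       biz    10     402
5      home     5     436
6       biz     1     402
group by purpose: sum(late), min(amount):
          late  amount
purpose               
biz         11     402
home        20     436
personal     2     122
add column amount_plus_5 = t['amount'] + 5:
          late  amount  amount_plus_5
purpose                              
biz         11     402            407
home        20     436            441
personal     2     122            127
Finally, value at position 1, column 'amount_plus_5' = 441.

441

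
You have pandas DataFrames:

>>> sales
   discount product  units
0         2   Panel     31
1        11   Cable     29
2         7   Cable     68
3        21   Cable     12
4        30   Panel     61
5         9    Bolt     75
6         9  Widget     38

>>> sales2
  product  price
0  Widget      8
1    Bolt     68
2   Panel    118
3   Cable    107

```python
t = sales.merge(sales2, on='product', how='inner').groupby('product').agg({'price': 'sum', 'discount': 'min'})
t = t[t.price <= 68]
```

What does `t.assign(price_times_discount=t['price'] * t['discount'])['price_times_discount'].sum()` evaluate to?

merge on 'product' (how='inner') → 7 rows:
   discount product  units  price
0         2   Panel     31    118
1        11   Cable     29    107
2         7   Cable     68    107
3        21   Cable     12    107
4        30   Panel     61    118
5         9    Bolt     75     68
6         9  Widget     38      8
group by product: sum(price), min(discount):
         price  discount
product                 
Bolt        68         9
Cable      321         7
Panel      236         2
Widget       8         9
filter rows where price <= 68:
         price  discount
product                 
Bolt        68         9
Widget       8         9
add column price_times_discount = t['price'] * t['discount']:
         price  discount  price_times_discount
product                                       
Bolt        68         9                   612
Widget       8         9                    72
The sum of column 'price_times_discount' is 684.

684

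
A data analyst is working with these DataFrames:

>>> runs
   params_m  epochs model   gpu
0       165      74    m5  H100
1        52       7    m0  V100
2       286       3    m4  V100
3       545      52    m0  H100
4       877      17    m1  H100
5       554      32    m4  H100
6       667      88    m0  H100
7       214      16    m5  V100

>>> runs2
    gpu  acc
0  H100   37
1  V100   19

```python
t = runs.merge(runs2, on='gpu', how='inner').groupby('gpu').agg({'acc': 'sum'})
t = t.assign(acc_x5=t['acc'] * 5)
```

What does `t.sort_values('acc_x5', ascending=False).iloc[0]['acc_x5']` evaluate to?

merge on 'gpu' (how='inner') → 8 rows:
   params_m  epochs model   gpu  acc
0       165      74    m5  H100   37
1        52       7    m0  V100   19
2       286       3    m4  V100   19
3       545      52    m0  H100   37
4       877      17    m1  H100   37
5       554      32    m4  H100   37
6       667      88    m0  H100   37
7       214      16    m5  V100   19
group by gpu, sum of acc:
      acc
gpu      
H100  185
V100   57
add column acc_x5 = t['acc'] * 5:
      acc  acc_x5
gpu              
H100  185     925
V100   57     285
sort by acc_x5 descending:
      acc  acc_x5
gpu              
H100  185     925
V100   57     285
Taking the value at position 0, column 'acc_x5' gives 925.

925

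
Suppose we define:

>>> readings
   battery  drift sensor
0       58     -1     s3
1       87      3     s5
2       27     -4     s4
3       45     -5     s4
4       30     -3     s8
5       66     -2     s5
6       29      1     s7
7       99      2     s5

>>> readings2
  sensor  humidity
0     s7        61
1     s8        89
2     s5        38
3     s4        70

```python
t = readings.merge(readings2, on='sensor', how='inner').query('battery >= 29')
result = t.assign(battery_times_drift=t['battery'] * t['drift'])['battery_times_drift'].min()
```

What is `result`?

-225

merge on 'sensor' (how='inner') → 7 rows:
   battery  drift sensor  humidity
0       87      3     s5        38
1       27     -4     s4        70
2       45     -5     s4        70
3       30     -3     s8        89
4       66     -2     s5        38
5       29      1     s7        61
6       99      2     s5        38
filter rows where battery >= 29:
   battery  drift sensor  humidity
0       87      3     s5        38
2       45     -5     s4        70
3       30     -3     s8        89
4       66     -2     s5        38
5       29      1     s7        61
6       99      2     s5        38
add column battery_times_drift = t['battery'] * t['drift']:
   battery  drift sensor  humidity  battery_times_drift
0       87      3     s5        38                  261
2       45     -5     s4        70                 -225
3       30     -3     s8        89                  -90
4       66     -2     s5        38                 -132
5       29      1     s7        61                   29
6       99      2     s5        38                  198
Taking the min of column 'battery_times_drift' gives -225.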